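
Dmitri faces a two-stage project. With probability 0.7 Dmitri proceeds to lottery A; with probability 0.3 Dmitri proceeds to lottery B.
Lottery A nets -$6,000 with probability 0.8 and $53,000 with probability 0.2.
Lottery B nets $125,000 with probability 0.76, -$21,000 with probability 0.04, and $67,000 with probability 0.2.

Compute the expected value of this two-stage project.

EV(A) = 0.8 × (-6000) + 0.2 × 53000 = -4800 + 10600 = 5800
EV(B) = 0.76 × 125000 + 0.04 × (-21000) + 0.2 × 67000 = 95000 − 840 + 13400 = 107560
Overall = 0.7 × 5800 + 0.3 × 107560 = 4060 + 32268 = 36328

$36,328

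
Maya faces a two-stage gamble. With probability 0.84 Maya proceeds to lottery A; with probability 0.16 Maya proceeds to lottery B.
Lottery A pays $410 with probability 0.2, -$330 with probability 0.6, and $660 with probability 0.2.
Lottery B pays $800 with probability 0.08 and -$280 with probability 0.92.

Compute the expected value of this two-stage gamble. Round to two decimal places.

EV(A) = 0.2 × 410 + 0.6 × (-330) + 0.2 × 660 = 82 − 198 + 132 = 16
EV(B) = 0.08 × 800 + 0.92 × (-280) = 64 − 257.6 = -193.6
Overall = 0.84 × 16 + 0.16 × (-193.6) = 13.44 − 30.976 = -17.536

-$17.54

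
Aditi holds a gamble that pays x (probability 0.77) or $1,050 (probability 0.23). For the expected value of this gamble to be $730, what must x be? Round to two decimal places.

x = $634.42

0.77·x + 0.23·1050 = 730
0.77·x = 730 − 241.5 = 488.5
x = 488.5 / 0.77 = 634.4156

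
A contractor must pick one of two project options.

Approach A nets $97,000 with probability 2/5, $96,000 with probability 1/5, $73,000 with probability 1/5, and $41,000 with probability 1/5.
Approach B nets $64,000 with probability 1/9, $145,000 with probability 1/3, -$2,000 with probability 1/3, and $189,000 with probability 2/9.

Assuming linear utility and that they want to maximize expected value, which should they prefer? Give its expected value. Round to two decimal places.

Approach A = 2/5 × 97000 + 1/5 × 96000 + 1/5 × 73000 + 1/5 × 41000 = 38800 + 19200 + 14600 + 8200 = 80800
Approach B = 1/9 × 64000 + 1/3 × 145000 + 1/3 × (-2000) + 2/9 × 189000 = 7111.1111 + 48333.3333 − 666.6667 + 42000 = 96777.7778

Approach B ($96,777.78)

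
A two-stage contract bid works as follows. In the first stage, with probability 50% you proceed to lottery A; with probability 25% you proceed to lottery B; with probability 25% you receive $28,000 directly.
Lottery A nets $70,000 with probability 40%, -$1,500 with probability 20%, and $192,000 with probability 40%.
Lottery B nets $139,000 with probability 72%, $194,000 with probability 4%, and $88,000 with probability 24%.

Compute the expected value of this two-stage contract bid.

$91,490

EV(A) = 0.4 × 70000 + 0.2 × (-1500) + 0.4 × 192000 = 28000 − 300 + 76800 = 104500
EV(B) = 0.72 × 139000 + 0.04 × 194000 + 0.24 × 88000 = 100080 + 7760 + 21120 = 128960
Branch C: 28000 (certain)
Overall = 0.5 × 104500 + 0.25 × 128960 + 0.25 × 28000 = 52250 + 32240 + 7000 = 91490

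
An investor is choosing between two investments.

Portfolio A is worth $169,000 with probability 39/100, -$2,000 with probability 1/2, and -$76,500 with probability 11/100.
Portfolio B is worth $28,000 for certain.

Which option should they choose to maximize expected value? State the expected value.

Portfolio A ($56,495)

Portfolio A = 39/100 × 169000 + 1/2 × (-2000) + 11/100 × (-76500) = 65910 − 1000 − 8415 = 56495
Portfolio B: 28000 (certain)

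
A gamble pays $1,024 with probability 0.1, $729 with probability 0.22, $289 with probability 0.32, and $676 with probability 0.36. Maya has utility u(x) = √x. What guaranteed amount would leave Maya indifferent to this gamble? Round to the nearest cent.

$573.12

E[u] = 0.1·√1024 + 0.22·√729 + 0.32·√289 + 0.36·√676 = 0.1·32 + 0.22·27 + 0.32·17 + 0.36·26 = 23.94
CE = (23.94)² = 573.1236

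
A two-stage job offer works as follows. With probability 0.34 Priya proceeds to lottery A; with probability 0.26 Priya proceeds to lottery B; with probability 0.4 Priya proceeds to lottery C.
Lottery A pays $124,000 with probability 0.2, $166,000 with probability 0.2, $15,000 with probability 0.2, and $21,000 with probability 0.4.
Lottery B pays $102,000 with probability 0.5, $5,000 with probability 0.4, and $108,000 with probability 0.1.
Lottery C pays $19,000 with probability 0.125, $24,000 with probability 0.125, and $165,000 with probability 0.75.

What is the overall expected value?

EV(A) = 0.2 × 124000 + 0.2 × 166000 + 0.2 × 15000 + 0.4 × 21000 = 24800 + 33200 + 3000 + 8400 = 69400
EV(B) = 0.5 × 102000 + 0.4 × 5000 + 0.1 × 108000 = 51000 + 2000 + 10800 = 63800
EV(C) = 0.125 × 19000 + 0.125 × 24000 + 0.75 × 165000 = 2375 + 3000 + 123750 = 129125
Overall = 0.34 × 69400 + 0.26 × 63800 + 0.4 × 129125 = 23596 + 16588 + 51650 = 91834

$91,834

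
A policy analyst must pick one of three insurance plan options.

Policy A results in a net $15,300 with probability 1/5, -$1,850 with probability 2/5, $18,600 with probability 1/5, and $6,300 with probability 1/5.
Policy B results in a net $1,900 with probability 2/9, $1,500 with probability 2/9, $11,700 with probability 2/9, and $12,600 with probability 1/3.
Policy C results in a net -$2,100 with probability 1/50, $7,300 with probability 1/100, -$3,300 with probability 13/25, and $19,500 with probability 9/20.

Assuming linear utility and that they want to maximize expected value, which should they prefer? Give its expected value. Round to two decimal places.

Policy B ($7,555.56)

Policy A = 1/5 × 15300 + 2/5 × (-1850) + 1/5 × 18600 + 1/5 × 6300 = 3060 − 740 + 3720 + 1260 = 7300
Policy B = 2/9 × 1900 + 2/9 × 1500 + 2/9 × 11700 + 1/3 × 12600 = 422.2222 + 333.3333 + 2600 + 4200 = 7555.5556
Policy C = 1/50 × (-2100) + 1/100 × 7300 + 13/25 × (-3300) + 9/20 × 19500 = -42 + 73 − 1716 + 8775 = 7090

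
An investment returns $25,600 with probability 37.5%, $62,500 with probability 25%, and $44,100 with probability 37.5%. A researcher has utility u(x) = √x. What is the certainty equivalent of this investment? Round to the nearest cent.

E[u] = 0.375·√25600 + 0.25·√62500 + 0.375·√44100 = 0.375·160 + 0.25·250 + 0.375·210 = 201.25
CE = (201.25)² = 40501.5625

$40,501.56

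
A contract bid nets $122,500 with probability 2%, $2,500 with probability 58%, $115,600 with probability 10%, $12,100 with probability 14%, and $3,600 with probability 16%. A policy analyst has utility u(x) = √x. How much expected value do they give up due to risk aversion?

$8,705

E[u] = 0.02·√122500 + 0.58·√2500 + 0.1·√115600 + 0.14·√12100 + 0.16·√3600 = 0.02·350 + 0.58·50 + 0.1·340 + 0.14·110 + 0.16·60 = 95
CE = (95)² = 9025
Risk premium = EV − CE = 17730 − 9025 = 8705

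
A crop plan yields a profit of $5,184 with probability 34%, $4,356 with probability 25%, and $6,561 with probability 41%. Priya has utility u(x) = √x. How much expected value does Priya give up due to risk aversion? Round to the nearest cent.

E[u] = 0.34·√5184 + 0.25·√4356 + 0.41·√6561 = 0.34·72 + 0.25·66 + 0.41·81 = 74.19
CE = (74.19)² = 5504.1561
Risk premium = EV − CE = 5541.57 − 5504.1561 = 37.4139

$37.41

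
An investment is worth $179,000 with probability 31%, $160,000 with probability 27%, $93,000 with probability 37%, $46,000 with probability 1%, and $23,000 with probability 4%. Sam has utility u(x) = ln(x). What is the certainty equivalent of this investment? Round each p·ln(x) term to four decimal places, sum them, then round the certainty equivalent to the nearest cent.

$123,859.11

E[u] = 0.31·ln(179000) + 0.27·ln(160000) + 0.37·ln(93000) + 0.01·ln(46000) + 0.04·ln(23000) = 3.7495 + 3.2354 + 4.2329 + 0.1074 + 0.4017 = 11.7269
CE = e^11.7269 ≈ 123859.11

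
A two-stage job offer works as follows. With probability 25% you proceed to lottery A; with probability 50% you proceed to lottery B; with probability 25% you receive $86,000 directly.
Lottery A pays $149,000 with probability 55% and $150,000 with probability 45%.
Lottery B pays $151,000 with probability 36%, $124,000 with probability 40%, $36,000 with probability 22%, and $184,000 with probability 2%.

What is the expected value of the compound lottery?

EV(A) = 0.55 × 149000 + 0.45 × 150000 = 81950 + 67500 = 149450
EV(B) = 0.36 × 151000 + 0.4 × 124000 + 0.22 × 36000 + 0.02 × 184000 = 54360 + 49600 + 7920 + 3680 = 115560
Branch C: 86000 (certain)
Overall = 0.25 × 149450 + 0.5 × 115560 + 0.25 × 86000 = 37362.5 + 57780 + 21500 = 116642.5

$116,642.50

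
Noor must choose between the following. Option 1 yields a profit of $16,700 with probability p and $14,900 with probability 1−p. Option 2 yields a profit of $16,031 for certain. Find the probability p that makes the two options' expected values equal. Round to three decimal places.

p = 0.628

p·16700 + (1−p)·14900 = 16031
1800p + 14900 = 16031
p = (16031 − 14900) / 1800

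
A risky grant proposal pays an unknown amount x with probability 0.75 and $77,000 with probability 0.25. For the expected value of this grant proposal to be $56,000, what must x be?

0.75·x + 0.25·77000 = 56000
0.75·x = 56000 − 19250 = 36750
x = 36750 / 0.75 = 49000

x = $49,000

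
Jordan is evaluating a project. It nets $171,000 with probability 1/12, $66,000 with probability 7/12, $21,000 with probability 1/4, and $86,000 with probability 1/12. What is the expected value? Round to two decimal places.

$65,166.67

EV = 1/12 × 171000 + 7/12 × 66000 + 1/4 × 21000 + 1/12 × 86000 = 14250 + 38500 + 5250 + 7166.6667 = 65166.6667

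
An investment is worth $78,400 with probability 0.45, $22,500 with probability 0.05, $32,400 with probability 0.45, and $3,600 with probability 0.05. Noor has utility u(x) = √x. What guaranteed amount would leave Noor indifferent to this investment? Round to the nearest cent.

E[u] = 0.45·√78400 + 0.05·√22500 + 0.45·√32400 + 0.05·√3600 = 0.45·280 + 0.05·150 + 0.45·180 + 0.05·60 = 217.5
CE = (217.5)² = 47306.25

$47,306.25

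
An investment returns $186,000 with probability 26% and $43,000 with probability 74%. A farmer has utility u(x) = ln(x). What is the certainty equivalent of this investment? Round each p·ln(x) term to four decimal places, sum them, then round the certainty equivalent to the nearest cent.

$62,925.07

E[u] = 0.26·ln(186000) + 0.74·ln(43000) = 3.1547 + 7.8950 = 11.0497
CE = e^11.0497 ≈ 62925.07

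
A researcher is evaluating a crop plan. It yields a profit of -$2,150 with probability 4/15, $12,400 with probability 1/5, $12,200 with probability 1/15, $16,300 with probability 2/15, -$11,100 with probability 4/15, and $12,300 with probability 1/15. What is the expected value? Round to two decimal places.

EV = 4/15 × (-2150) + 1/5 × 12400 + 1/15 × 12200 + 2/15 × 16300 + 4/15 × (-11100) + 1/15 × 12300 = -573.3333 + 2480 + 813.3333 + 2173.3333 − 2960 + 820 = 2753.3333

$2,753.33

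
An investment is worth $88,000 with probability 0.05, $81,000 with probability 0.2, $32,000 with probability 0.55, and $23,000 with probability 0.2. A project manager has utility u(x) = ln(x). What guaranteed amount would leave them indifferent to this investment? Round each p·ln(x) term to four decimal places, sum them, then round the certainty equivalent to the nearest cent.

$37,937.68

E[u] = 0.05·ln(88000) + 0.2·ln(81000) + 0.55·ln(32000) + 0.2·ln(23000) = 0.5693 + 2.2604 + 5.7054 + 2.0086 = 10.5437
CE = e^10.5437 ≈ 37937.68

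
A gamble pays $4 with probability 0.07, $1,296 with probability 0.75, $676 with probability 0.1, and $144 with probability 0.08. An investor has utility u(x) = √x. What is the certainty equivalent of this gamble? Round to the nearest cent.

$942.49

E[u] = 0.07·√4 + 0.75·√1296 + 0.1·√676 + 0.08·√144 = 0.07·2 + 0.75·36 + 0.1·26 + 0.08·12 = 30.7
CE = (30.7)² = 942.49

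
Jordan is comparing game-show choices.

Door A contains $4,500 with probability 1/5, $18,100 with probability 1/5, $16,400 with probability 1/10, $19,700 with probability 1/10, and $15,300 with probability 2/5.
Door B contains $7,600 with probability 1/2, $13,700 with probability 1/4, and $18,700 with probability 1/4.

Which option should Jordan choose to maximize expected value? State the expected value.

Door A ($14,250)

Door A = 1/5 × 4500 + 1/5 × 18100 + 1/10 × 16400 + 1/10 × 19700 + 2/5 × 15300 = 900 + 3620 + 1640 + 1970 + 6120 = 14250
Door B = 1/2 × 7600 + 1/4 × 13700 + 1/4 × 18700 = 3800 + 3425 + 4675 = 11900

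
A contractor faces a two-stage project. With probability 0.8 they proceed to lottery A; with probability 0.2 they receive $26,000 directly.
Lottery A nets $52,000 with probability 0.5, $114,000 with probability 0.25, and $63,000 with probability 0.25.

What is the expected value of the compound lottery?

$61,400

EV(A) = 0.5 × 52000 + 0.25 × 114000 + 0.25 × 63000 = 26000 + 28500 + 15750 = 70250
Branch B: 26000 (certain)
Overall = 0.8 × 70250 + 0.2 × 26000 = 56200 + 5200 = 61400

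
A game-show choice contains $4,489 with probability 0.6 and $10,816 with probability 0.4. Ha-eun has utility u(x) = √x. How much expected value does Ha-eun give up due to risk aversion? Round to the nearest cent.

E[u] = 0.6·√4489 + 0.4·√10816 = 0.6·67 + 0.4·104 = 81.8
CE = (81.8)² = 6691.24
Risk premium = EV − CE = 7019.8 − 6691.24 = 328.56

$328.56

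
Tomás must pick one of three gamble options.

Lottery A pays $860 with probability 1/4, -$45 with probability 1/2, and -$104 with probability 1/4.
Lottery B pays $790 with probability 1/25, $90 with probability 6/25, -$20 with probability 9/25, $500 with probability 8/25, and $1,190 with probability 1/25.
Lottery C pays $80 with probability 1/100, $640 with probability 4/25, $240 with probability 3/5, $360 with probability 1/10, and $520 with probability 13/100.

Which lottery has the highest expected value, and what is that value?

Lottery A = 1/4 × 860 + 1/2 × (-45) + 1/4 × (-104) = 215 − 22.5 − 26 = 166.5
Lottery B = 1/25 × 790 + 6/25 × 90 + 9/25 × (-20) + 8/25 × 500 + 1/25 × 1190 = 31.6 + 21.6 − 7.2 + 160 + 47.6 = 253.6
Lottery C = 1/100 × 80 + 4/25 × 640 + 3/5 × 240 + 1/10 × 360 + 13/100 × 520 = 0.8 + 102.4 + 144 + 36 + 67.6 = 350.8

Lottery C ($350.80)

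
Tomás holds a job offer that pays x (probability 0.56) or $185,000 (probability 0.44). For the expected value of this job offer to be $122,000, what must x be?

0.56·x + 0.44·185000 = 122000
0.56·x = 122000 − 81400 = 40600
x = 40600 / 0.56 = 72500

x = $72,500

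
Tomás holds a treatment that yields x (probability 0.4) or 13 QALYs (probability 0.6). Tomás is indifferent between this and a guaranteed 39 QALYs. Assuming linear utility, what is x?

x = 78 QALYs

0.4·x + 0.6·13 = 39
0.4·x = 39 − 7.8 = 31.2
x = 31.2 / 0.4 = 78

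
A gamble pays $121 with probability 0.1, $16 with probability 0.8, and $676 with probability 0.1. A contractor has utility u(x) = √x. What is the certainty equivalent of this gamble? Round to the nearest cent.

E[u] = 0.1·√121 + 0.8·√16 + 0.1·√676 = 0.1·11 + 0.8·4 + 0.1·26 = 6.9
CE = (6.9)² = 47.61

$47.61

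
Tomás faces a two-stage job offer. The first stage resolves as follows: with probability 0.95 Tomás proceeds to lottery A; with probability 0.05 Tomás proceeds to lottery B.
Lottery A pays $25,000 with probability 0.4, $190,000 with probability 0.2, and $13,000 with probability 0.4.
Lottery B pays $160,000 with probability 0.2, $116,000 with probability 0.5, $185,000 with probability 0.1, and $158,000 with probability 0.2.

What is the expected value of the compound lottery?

EV(A) = 0.4 × 25000 + 0.2 × 190000 + 0.4 × 13000 = 10000 + 38000 + 5200 = 53200
EV(B) = 0.2 × 160000 + 0.5 × 116000 + 0.1 × 185000 + 0.2 × 158000 = 32000 + 58000 + 18500 + 31600 = 140100
Overall = 0.95 × 53200 + 0.05 × 140100 = 50540 + 7005 = 57545

$57,545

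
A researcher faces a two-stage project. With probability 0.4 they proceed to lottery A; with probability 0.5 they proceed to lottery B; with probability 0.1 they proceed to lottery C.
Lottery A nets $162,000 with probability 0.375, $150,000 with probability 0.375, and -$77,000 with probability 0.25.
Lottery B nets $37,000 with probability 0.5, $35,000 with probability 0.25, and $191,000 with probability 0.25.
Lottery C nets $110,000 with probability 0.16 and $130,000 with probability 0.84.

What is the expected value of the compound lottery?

$89,280

EV(A) = 0.375 × 162000 + 0.375 × 150000 + 0.25 × (-77000) = 60750 + 56250 − 19250 = 97750
EV(B) = 0.5 × 37000 + 0.25 × 35000 + 0.25 × 191000 = 18500 + 8750 + 47750 = 75000
EV(C) = 0.16 × 110000 + 0.84 × 130000 = 17600 + 109200 = 126800
Overall = 0.4 × 97750 + 0.5 × 75000 + 0.1 × 126800 = 39100 + 37500 + 12680 = 89280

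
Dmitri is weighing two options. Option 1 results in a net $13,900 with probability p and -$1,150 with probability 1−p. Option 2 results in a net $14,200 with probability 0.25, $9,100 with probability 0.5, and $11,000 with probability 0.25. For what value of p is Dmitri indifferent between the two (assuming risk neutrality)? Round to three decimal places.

EV(Option 2) = 0.25 × 14200 + 0.5 × 9100 + 0.25 × 11000 = 3550 + 4550 + 2750 = 10850
p·13900 + (1−p)·(-1150) = 10850
15050p − 1150 = 10850
p = (10850 + 1150) / 15050

p = 0.797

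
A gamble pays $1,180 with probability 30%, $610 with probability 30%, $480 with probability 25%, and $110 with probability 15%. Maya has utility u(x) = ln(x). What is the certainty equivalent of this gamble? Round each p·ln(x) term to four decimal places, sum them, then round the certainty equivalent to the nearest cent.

E[u] = 0.3·ln(1180) + 0.3·ln(610) + 0.25·ln(480) + 0.15·ln(110) = 2.1220 + 1.9240 + 1.5434 + 0.7051 = 6.2945
CE = e^6.2945 ≈ 541.58

$541.58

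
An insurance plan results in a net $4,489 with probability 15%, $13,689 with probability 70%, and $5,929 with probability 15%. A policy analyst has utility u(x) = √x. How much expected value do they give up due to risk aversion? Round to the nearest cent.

E[u] = 0.15·√4489 + 0.7·√13689 + 0.15·√5929 = 0.15·67 + 0.7·117 + 0.15·77 = 103.5
CE = (103.5)² = 10712.25
Risk premium = EV − CE = 11145 − 10712.25 = 432.75

$432.75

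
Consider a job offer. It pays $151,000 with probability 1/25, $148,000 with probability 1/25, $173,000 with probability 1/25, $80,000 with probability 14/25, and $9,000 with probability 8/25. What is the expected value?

EV = 1/25 × 151000 + 1/25 × 148000 + 1/25 × 173000 + 14/25 × 80000 + 8/25 × 9000 = 6040 + 5920 + 6920 + 44800 + 2880 = 66560

$66,560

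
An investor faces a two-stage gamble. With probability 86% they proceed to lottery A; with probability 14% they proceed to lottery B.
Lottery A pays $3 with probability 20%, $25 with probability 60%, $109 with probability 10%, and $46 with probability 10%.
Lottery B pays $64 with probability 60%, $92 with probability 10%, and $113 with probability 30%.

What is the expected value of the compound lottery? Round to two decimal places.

$38.16

EV(A) = 0.2 × 3 + 0.6 × 25 + 0.1 × 109 + 0.1 × 46 = 0.6 + 15 + 10.9 + 4.6 = 31.1
EV(B) = 0.6 × 64 + 0.1 × 92 + 0.3 × 113 = 38.4 + 9.2 + 33.9 = 81.5
Overall = 0.86 × 31.1 + 0.14 × 81.5 = 26.746 + 11.41 = 38.156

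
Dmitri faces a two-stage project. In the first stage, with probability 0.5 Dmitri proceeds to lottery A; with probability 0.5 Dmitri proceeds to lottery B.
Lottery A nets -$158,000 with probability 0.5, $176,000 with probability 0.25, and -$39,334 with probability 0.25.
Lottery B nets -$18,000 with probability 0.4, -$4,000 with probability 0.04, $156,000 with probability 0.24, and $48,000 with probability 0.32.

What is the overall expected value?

EV(A) = 0.5 × (-158000) + 0.25 × 176000 + 0.25 × (-39334) = -79000 + 44000 − 9833.5 = -44833.5
EV(B) = 0.4 × (-18000) + 0.04 × (-4000) + 0.24 × 156000 + 0.32 × 48000 = -7200 − 160 + 37440 + 15360 = 45440
Overall = 0.5 × (-44833.5) + 0.5 × 45440 = -22416.75 + 22720 = 303.25

$303.25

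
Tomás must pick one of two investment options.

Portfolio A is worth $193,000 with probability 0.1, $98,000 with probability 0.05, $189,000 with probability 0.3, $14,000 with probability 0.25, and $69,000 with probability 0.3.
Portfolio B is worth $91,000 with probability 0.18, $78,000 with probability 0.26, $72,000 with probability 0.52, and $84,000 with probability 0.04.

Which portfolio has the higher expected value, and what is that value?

Portfolio A = 0.1 × 193000 + 0.05 × 98000 + 0.3 × 189000 + 0.25 × 14000 + 0.3 × 69000 = 19300 + 4900 + 56700 + 3500 + 20700 = 105100
Portfolio B = 0.18 × 91000 + 0.26 × 78000 + 0.52 × 72000 + 0.04 × 84000 = 16380 + 20280 + 37440 + 3360 = 77460

Portfolio A ($105,100)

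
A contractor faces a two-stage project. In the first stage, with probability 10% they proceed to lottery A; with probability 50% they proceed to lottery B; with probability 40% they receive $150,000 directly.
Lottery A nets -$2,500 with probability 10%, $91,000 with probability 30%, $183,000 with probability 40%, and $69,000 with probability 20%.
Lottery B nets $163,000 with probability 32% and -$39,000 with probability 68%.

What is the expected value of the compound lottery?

$84,225

EV(A) = 0.1 × (-2500) + 0.3 × 91000 + 0.4 × 183000 + 0.2 × 69000 = -250 + 27300 + 73200 + 13800 = 114050
EV(B) = 0.32 × 163000 + 0.68 × (-39000) = 52160 − 26520 = 25640
Branch C: 150000 (certain)
Overall = 0.1 × 114050 + 0.5 × 25640 + 0.4 × 150000 = 11405 + 12820 + 60000 = 84225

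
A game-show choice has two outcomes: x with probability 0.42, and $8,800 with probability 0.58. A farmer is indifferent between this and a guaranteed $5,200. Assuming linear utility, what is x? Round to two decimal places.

x = $228.57

0.42·x + 0.58·8800 = 5200
0.42·x = 5200 − 5104 = 96
x = 96 / 0.42 = 228.5714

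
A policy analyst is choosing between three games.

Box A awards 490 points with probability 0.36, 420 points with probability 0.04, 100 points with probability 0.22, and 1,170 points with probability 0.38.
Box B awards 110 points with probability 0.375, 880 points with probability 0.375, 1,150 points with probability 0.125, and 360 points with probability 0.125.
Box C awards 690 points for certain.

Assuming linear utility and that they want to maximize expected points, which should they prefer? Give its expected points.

Box A = 0.36 × 490 + 0.04 × 420 + 0.22 × 100 + 0.38 × 1170 = 176.4 + 16.8 + 22 + 444.6 = 659.8
Box B = 0.375 × 110 + 0.375 × 880 + 0.125 × 1150 + 0.125 × 360 = 41.25 + 330 + 143.75 + 45 = 560
Box C: 690 (certain)

Box C (690 points)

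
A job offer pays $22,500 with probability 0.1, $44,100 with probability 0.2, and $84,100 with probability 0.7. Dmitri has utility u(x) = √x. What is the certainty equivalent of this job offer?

$67,600

E[u] = 0.1·√22500 + 0.2·√44100 + 0.7·√84100 = 0.1·150 + 0.2·210 + 0.7·290 = 260
CE = (260)² = 67600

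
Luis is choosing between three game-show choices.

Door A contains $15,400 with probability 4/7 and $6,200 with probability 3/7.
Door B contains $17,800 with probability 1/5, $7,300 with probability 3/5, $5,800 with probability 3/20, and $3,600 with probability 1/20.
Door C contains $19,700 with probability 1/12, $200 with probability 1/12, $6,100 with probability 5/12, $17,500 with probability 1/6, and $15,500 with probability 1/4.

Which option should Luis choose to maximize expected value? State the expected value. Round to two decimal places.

Door A ($11,457.14)

Door A = 4/7 × 15400 + 3/7 × 6200 = 8800 + 2657.1429 = 11457.1429
Door B = 1/5 × 17800 + 3/5 × 7300 + 3/20 × 5800 + 1/20 × 3600 = 3560 + 4380 + 870 + 180 = 8990
Door C = 1/12 × 19700 + 1/12 × 200 + 5/12 × 6100 + 1/6 × 17500 + 1/4 × 15500 = 1641.6667 + 16.6667 + 2541.6667 + 2916.6667 + 3875 = 10991.6667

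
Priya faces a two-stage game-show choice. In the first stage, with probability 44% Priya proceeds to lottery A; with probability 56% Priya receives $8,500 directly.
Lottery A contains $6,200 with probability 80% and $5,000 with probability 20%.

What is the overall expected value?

$7,382.40

EV(A) = 0.8 × 6200 + 0.2 × 5000 = 4960 + 1000 = 5960
Branch B: 8500 (certain)
Overall = 0.44 × 5960 + 0.56 × 8500 = 2622.4 + 4760 = 7382.4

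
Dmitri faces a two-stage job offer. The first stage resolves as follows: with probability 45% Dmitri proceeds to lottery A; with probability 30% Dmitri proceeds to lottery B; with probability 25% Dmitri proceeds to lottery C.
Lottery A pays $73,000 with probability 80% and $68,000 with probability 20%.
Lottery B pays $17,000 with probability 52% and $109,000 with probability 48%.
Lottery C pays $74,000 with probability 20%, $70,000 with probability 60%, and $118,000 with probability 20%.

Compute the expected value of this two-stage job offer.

EV(A) = 0.8 × 73000 + 0.2 × 68000 = 58400 + 13600 = 72000
EV(B) = 0.52 × 17000 + 0.48 × 109000 = 8840 + 52320 = 61160
EV(C) = 0.2 × 74000 + 0.6 × 70000 + 0.2 × 118000 = 14800 + 42000 + 23600 = 80400
Overall = 0.45 × 72000 + 0.3 × 61160 + 0.25 × 80400 = 32400 + 18348 + 20100 = 70848

$70,848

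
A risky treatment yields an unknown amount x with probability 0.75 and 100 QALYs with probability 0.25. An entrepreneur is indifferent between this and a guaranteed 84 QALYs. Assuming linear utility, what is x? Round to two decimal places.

x = 78.67 QALYs

0.75·x + 0.25·100 = 84
0.75·x = 84 − 25 = 59
x = 59 / 0.75 = 78.6667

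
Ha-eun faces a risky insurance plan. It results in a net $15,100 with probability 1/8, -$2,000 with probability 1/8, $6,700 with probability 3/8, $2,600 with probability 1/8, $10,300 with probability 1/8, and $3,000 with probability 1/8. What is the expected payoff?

$6,137.50

EV = 1/8 × 15100 + 1/8 × (-2000) + 3/8 × 6700 + 1/8 × 2600 + 1/8 × 10300 + 1/8 × 3000 = 1887.5 − 250 + 2512.5 + 325 + 1287.5 + 375 = 6137.5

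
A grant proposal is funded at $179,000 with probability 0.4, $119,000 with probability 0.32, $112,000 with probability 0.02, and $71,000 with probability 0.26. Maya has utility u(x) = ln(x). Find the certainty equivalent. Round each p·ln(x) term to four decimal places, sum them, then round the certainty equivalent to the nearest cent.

E[u] = 0.4·ln(179000) + 0.32·ln(119000) + 0.02·ln(112000) + 0.26·ln(71000) = 4.8381 + 3.7398 + 0.2325 + 2.9043 = 11.7147
CE = e^11.7147 ≈ 122357.21

$122,357.21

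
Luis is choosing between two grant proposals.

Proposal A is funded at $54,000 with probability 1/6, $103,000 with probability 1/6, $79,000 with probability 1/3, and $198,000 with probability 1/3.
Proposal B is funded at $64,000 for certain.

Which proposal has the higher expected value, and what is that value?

Proposal A ($118,500)

Proposal A = 1/6 × 54000 + 1/6 × 103000 + 1/3 × 79000 + 1/3 × 198000 = 9000 + 17166.6667 + 26333.3333 + 66000 = 118500
Proposal B: 64000 (certain)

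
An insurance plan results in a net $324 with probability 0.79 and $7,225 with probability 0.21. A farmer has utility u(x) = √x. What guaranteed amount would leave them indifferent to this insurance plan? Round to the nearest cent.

E[u] = 0.79·√324 + 0.21·√7225 = 0.79·18 + 0.21·85 = 32.07
CE = (32.07)² = 1028.4849

$1,028.48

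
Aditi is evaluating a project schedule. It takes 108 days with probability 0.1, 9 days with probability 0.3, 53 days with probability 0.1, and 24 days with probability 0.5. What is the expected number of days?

EV = 0.1 × 108 + 0.3 × 9 + 0.1 × 53 + 0.5 × 24 = 10.8 + 2.7 + 5.3 + 12 = 30.8

30.8 days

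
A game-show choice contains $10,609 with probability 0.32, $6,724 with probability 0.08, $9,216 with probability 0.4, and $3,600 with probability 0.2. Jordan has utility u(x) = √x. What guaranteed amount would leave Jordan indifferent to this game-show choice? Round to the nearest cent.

E[u] = 0.32·√10609 + 0.08·√6724 + 0.4·√9216 + 0.2·√3600 = 0.32·103 + 0.08·82 + 0.4·96 + 0.2·60 = 89.92
CE = (89.92)² = 8085.6064

$8,085.61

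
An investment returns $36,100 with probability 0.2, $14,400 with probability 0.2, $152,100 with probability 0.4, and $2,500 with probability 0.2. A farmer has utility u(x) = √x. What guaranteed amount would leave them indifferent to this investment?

$51,984

E[u] = 0.2·√36100 + 0.2·√14400 + 0.4·√152100 + 0.2·√2500 = 0.2·190 + 0.2·120 + 0.4·390 + 0.2·50 = 228
CE = (228)² = 51984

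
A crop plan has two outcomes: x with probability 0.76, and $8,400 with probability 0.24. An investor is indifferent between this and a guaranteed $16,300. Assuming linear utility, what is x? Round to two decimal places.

x = $18,794.74

0.76·x + 0.24·8400 = 16300
0.76·x = 16300 − 2016 = 14284
x = 14284 / 0.76 = 18794.7368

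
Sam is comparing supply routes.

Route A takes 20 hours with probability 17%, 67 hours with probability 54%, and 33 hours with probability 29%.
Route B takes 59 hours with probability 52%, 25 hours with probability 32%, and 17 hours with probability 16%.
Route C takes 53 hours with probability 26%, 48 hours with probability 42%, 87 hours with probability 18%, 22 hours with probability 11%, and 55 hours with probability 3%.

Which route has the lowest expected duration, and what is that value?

Route A = 0.17 × 20 + 0.54 × 67 + 0.29 × 33 = 3.4 + 36.18 + 9.57 = 49.15
Route B = 0.52 × 59 + 0.32 × 25 + 0.16 × 17 = 30.68 + 8 + 2.72 = 41.4
Route C = 0.26 × 53 + 0.42 × 48 + 0.18 × 87 + 0.11 × 22 + 0.03 × 55 = 13.78 + 20.16 + 15.66 + 2.42 + 1.65 = 53.67

Route B (41.4 hours)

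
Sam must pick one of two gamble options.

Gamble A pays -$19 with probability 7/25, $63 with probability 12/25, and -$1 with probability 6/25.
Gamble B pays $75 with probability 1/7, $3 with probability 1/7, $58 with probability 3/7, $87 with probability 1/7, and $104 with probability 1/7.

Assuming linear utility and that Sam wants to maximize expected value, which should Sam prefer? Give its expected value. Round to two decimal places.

Gamble B ($63.29)

Gamble A = 7/25 × (-19) + 12/25 × 63 + 6/25 × (-1) = -5.32 + 30.24 − 0.24 = 24.68
Gamble B = 1/7 × 75 + 1/7 × 3 + 3/7 × 58 + 1/7 × 87 + 1/7 × 104 = 10.7143 + 0.4286 + 24.8571 + 12.4286 + 14.8571 = 63.2857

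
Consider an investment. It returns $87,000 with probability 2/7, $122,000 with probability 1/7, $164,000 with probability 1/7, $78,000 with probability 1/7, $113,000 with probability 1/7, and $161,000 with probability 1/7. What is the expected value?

$116,000

EV = 2/7 × 87000 + 1/7 × 122000 + 1/7 × 164000 + 1/7 × 78000 + 1/7 × 113000 + 1/7 × 161000 = 24857.1429 + 17428.5714 + 23428.5714 + 11142.8571 + 16142.8571 + 23000 = 116000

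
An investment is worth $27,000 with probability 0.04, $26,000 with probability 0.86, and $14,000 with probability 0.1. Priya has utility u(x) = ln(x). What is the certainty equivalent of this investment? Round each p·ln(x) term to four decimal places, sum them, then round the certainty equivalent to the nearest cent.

$24,474.82

E[u] = 0.04·ln(27000) + 0.86·ln(26000) + 0.1·ln(14000) = 0.4081 + 8.7426 + 0.9547 = 10.1054
CE = e^10.1054 ≈ 24474.82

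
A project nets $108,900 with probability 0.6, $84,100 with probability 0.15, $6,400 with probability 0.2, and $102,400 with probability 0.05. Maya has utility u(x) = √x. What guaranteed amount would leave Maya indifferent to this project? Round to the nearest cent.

$74,802.25

E[u] = 0.6·√108900 + 0.15·√84100 + 0.2·√6400 + 0.05·√102400 = 0.6·330 + 0.15·290 + 0.2·80 + 0.05·320 = 273.5
CE = (273.5)² = 74802.25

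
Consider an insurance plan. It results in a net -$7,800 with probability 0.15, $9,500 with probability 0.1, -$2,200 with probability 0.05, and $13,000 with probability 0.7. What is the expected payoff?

$8,770

EV = 0.15 × (-7800) + 0.1 × 9500 + 0.05 × (-2200) + 0.7 × 13000 = -1170 + 950 − 110 + 9100 = 8770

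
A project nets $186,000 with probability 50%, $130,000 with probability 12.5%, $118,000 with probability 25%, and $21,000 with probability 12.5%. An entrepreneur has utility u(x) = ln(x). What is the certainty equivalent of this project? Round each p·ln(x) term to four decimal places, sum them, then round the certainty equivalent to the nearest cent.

E[u] = 0.5·ln(186000) + 0.125·ln(130000) + 0.25·ln(118000) + 0.125·ln(21000) = 6.0668 + 1.4719 + 2.9196 + 1.2440 = 11.7023
CE = e^11.7023 ≈ 120849.35

$120,849.35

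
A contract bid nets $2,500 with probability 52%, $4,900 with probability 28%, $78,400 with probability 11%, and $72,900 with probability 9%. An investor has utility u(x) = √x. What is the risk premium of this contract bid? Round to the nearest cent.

$7,716.51

E[u] = 0.52·√2500 + 0.28·√4900 + 0.11·√78400 + 0.09·√72900 = 0.52·50 + 0.28·70 + 0.11·280 + 0.09·270 = 100.7
CE = (100.7)² = 10140.49
Risk premium = EV − CE = 17857 − 10140.49 = 7716.51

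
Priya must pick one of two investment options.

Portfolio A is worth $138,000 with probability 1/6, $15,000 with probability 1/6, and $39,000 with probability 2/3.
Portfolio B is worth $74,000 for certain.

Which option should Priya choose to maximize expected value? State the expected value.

Portfolio A = 1/6 × 138000 + 1/6 × 15000 + 2/3 × 39000 = 23000 + 2500 + 26000 = 51500
Portfolio B: 74000 (certain)

Portfolio B ($74,000)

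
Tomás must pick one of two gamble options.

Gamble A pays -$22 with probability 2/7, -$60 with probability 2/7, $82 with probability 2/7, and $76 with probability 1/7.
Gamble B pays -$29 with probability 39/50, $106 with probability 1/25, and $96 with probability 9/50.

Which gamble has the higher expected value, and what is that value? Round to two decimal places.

Gamble A = 2/7 × (-22) + 2/7 × (-60) + 2/7 × 82 + 1/7 × 76 = -6.2857 − 17.1429 + 23.4286 + 10.8571 = 10.8571
Gamble B = 39/50 × (-29) + 1/25 × 106 + 9/50 × 96 = -22.62 + 4.24 + 17.28 = -1.1

Gamble A ($10.86)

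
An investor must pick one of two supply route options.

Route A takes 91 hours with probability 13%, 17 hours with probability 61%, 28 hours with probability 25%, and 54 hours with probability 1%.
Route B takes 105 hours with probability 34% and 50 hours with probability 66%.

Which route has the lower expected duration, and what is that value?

Route A = 0.13 × 91 + 0.61 × 17 + 0.25 × 28 + 0.01 × 54 = 11.83 + 10.37 + 7 + 0.54 = 29.74
Route B = 0.34 × 105 + 0.66 × 50 = 35.7 + 33 = 68.7

Route A (29.74 hours)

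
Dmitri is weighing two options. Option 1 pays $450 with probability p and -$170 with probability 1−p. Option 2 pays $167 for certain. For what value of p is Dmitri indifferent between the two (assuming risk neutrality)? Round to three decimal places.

p·450 + (1−p)·(-170) = 167
620p − 170 = 167
p = (167 + 170) / 620

p = 0.544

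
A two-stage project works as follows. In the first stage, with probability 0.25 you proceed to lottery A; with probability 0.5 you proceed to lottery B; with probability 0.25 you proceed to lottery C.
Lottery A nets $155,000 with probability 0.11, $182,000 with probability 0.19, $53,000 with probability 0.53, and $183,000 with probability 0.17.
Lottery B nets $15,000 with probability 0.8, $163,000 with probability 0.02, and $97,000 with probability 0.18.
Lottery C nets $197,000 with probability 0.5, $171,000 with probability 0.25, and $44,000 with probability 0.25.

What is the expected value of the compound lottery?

EV(A) = 0.11 × 155000 + 0.19 × 182000 + 0.53 × 53000 + 0.17 × 183000 = 17050 + 34580 + 28090 + 31110 = 110830
EV(B) = 0.8 × 15000 + 0.02 × 163000 + 0.18 × 97000 = 12000 + 3260 + 17460 = 32720
EV(C) = 0.5 × 197000 + 0.25 × 171000 + 0.25 × 44000 = 98500 + 42750 + 11000 = 152250
Overall = 0.25 × 110830 + 0.5 × 32720 + 0.25 × 152250 = 27707.5 + 16360 + 38062.5 = 82130

$82,130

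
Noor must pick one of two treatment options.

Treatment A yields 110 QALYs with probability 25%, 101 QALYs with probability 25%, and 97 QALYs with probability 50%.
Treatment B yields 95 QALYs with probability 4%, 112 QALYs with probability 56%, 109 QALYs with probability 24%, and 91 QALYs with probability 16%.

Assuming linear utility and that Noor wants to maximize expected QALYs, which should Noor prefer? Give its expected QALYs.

Treatment A = 0.25 × 110 + 0.25 × 101 + 0.5 × 97 = 27.5 + 25.25 + 48.5 = 101.25
Treatment B = 0.04 × 95 + 0.56 × 112 + 0.24 × 109 + 0.16 × 91 = 3.8 + 62.72 + 26.16 + 14.56 = 107.24

Treatment B (107.24 QALYs)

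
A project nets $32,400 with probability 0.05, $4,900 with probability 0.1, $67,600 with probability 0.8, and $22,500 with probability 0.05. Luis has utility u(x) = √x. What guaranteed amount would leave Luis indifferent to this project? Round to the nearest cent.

$53,592.25

E[u] = 0.05·√32400 + 0.1·√4900 + 0.8·√67600 + 0.05·√22500 = 0.05·180 + 0.1·70 + 0.8·260 + 0.05·150 = 231.5
CE = (231.5)² = 53592.25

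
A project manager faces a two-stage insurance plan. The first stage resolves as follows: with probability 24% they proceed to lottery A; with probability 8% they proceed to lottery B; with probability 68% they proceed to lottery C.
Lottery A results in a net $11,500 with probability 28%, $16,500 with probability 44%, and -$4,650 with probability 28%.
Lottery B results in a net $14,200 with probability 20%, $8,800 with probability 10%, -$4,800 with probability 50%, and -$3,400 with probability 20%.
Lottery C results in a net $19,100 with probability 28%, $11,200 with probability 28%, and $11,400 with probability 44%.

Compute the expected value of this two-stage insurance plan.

EV(A) = 0.28 × 11500 + 0.44 × 16500 + 0.28 × (-4650) = 3220 + 7260 − 1302 = 9178
EV(B) = 0.2 × 14200 + 0.1 × 8800 + 0.5 × (-4800) + 0.2 × (-3400) = 2840 + 880 − 2400 − 680 = 640
EV(C) = 0.28 × 19100 + 0.28 × 11200 + 0.44 × 11400 = 5348 + 3136 + 5016 = 13500
Overall = 0.24 × 9178 + 0.08 × 640 + 0.68 × 13500 = 2202.72 + 51.2 + 9180 = 11433.92

$11,433.92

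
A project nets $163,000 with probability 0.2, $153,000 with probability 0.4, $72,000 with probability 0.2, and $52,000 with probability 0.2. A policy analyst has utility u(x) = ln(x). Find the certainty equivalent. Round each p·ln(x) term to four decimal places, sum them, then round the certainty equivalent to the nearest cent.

E[u] = 0.2·ln(163000) + 0.4·ln(153000) + 0.2·ln(72000) + 0.2·ln(52000) = 2.4003 + 4.7753 + 2.2369 + 2.1718 = 11.5843
CE = e^11.5843 ≈ 107398.34

$107,398.34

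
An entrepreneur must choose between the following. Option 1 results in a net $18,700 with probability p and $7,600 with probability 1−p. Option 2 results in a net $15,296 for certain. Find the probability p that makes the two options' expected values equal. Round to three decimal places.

p·18700 + (1−p)·7600 = 15296
11100p + 7600 = 15296
p = (15296 − 7600) / 11100

p = 0.693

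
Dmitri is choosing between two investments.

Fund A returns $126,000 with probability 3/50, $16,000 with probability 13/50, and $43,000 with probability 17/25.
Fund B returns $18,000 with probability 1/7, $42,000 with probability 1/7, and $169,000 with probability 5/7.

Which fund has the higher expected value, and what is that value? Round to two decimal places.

Fund A = 3/50 × 126000 + 13/50 × 16000 + 17/25 × 43000 = 7560 + 4160 + 29240 = 40960
Fund B = 1/7 × 18000 + 1/7 × 42000 + 5/7 × 169000 = 2571.4286 + 6000 + 120714.2857 = 129285.7143

Fund B ($129,285.71)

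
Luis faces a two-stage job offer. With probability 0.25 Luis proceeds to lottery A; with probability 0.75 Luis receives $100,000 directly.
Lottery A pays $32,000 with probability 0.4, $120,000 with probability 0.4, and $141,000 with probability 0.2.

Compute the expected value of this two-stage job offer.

EV(A) = 0.4 × 32000 + 0.4 × 120000 + 0.2 × 141000 = 12800 + 48000 + 28200 = 89000
Branch B: 100000 (certain)
Overall = 0.25 × 89000 + 0.75 × 100000 = 22250 + 75000 = 97250

$97,250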